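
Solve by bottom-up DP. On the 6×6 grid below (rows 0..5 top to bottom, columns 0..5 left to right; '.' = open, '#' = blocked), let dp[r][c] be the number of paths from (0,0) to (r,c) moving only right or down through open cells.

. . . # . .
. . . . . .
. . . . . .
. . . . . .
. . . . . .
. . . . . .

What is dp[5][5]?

231

r\c   0   1   2   3   4   5
  0   1   1   1   0   0   0
  1   1   2   3   3   3   3
  2   1   3   6   9  12  15
  3   1   4  10  19  31  46
  4   1   5  15  34  65 111
  5   1   6  21  55 120 231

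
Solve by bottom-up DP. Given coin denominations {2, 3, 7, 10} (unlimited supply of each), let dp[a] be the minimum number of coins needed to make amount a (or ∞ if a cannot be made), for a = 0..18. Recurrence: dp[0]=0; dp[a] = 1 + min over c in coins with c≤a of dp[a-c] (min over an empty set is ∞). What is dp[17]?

 a  0  1  2  3  4  5  6  7  8  9 10 11 12 13 14 15 16 17 18
dp  0  -  1  1  2  2  2  1  3  2  1  3  2  2  2  3  3  2  4
(- denotes ∞ / unreachable)

2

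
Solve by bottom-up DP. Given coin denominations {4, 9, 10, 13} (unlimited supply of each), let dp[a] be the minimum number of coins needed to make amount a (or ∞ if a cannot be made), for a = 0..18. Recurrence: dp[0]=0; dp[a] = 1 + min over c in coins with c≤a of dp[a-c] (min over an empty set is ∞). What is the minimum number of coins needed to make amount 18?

2

 a  0  1  2  3  4  5  6  7  8  9 10 11 12 13 14 15 16 17 18
dp  0  -  -  -  1  -  -  -  2  1  1  -  3  1  2  -  4  2  2
(- denotes ∞ / unreachable)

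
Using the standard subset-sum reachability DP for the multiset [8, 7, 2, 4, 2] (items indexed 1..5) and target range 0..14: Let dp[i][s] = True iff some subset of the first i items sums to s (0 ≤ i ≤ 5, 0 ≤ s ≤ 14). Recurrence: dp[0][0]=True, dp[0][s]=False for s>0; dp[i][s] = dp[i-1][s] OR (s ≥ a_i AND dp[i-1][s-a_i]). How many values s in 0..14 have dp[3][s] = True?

i\s   0   1   2   3   4   5   6   7   8   9  10  11  12  13  14
  0   T   F   F   F   F   F   F   F   F   F   F   F   F   F   F
  1   T   F   F   F   F   F   F   F   T   F   F   F   F   F   F
  2   T   F   F   F   F   F   F   T   T   F   F   F   F   F   F
  3   T   F   T   F   F   F   F   T   T   T   T   F   F   F   F
  4   T   F   T   F   T   F   T   T   T   T   T   T   T   T   T
  5   T   F   T   F   T   F   T   T   T   T   T   T   T   T   T

6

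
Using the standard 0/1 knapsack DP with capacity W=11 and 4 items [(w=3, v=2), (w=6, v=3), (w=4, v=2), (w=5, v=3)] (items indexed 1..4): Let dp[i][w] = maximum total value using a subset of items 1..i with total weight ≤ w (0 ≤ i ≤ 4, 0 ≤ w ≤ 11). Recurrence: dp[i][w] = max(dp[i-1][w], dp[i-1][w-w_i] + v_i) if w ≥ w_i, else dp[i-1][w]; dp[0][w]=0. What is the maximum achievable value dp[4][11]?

i\w   0   1   2   3   4   5   6   7   8   9  10  11
  0   0   0   0   0   0   0   0   0   0   0   0   0
  1   0   0   0   2   2   2   2   2   2   2   2   2
  2   0   0   0   2   2   2   3   3   3   5   5   5
  3   0   0   0   2   2   2   3   4   4   5   5   5
  4   0   0   0   2   2   3   3   4   5   5   5   6

6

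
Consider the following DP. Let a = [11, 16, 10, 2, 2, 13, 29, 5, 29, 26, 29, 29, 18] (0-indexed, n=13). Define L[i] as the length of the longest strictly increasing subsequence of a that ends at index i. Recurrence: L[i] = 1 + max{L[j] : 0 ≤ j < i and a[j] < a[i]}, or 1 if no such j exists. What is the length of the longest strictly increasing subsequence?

4

   i    0    1    2    3    4    5    6    7    8    9   10   11   12
a[i]   11   16   10    2    2   13   29    5   29   26   29   29   18
L[i]    1    2    1    1    1    2    3    2    3    3    4    4    3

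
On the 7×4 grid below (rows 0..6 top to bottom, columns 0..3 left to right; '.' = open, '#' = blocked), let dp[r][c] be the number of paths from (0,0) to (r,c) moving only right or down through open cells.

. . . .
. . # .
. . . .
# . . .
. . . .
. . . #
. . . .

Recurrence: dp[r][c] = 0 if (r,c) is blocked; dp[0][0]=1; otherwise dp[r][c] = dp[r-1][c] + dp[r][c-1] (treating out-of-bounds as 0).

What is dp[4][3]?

19

r\c   0   1   2   3
  0   1   1   1   1
  1   1   2   0   1
  2   1   3   3   4
  3   0   3   6  10
  4   0   3   9  19
  5   0   3  12   0
  6   0   3  15  15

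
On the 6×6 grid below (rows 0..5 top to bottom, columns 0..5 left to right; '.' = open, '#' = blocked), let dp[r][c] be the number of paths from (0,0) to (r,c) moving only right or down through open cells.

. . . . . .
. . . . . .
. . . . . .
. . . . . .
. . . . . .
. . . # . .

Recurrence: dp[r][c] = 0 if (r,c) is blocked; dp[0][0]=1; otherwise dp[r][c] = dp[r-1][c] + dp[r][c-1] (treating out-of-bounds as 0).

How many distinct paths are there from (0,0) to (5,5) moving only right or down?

196

r\c   0   1   2   3   4   5
  0   1   1   1   1   1   1
  1   1   2   3   4   5   6
  2   1   3   6  10  15  21
  3   1   4  10  20  35  56
  4   1   5  15  35  70 126
  5   1   6  21   0  70 196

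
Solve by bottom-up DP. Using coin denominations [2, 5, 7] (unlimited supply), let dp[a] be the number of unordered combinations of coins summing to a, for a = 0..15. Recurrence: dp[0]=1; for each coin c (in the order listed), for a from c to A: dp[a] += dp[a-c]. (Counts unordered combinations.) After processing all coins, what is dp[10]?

2

after  coin     0     1     2     3     4     5     6     7     8     9    10    11    12    13    14    15
          2     1     0     1     0     1     0     1     0     1     0     1     0     1     0     1     0
          5     1     0     1     0     1     1     1     1     1     1     2     1     2     1     2     2
          7     1     0     1     0     1     1     1     2     1     2     2     2     3     2     4     3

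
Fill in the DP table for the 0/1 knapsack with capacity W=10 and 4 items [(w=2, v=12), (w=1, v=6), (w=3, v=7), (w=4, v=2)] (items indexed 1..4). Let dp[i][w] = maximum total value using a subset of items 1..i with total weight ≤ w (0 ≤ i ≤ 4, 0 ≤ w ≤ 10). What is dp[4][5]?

19

i\w   0   1   2   3   4   5   6   7   8   9  10
  0   0   0   0   0   0   0   0   0   0   0   0
  1   0   0  12  12  12  12  12  12  12  12  12
  2   0   6  12  18  18  18  18  18  18  18  18
  3   0   6  12  18  18  19  25  25  25  25  25
  4   0   6  12  18  18  19  25  25  25  25  27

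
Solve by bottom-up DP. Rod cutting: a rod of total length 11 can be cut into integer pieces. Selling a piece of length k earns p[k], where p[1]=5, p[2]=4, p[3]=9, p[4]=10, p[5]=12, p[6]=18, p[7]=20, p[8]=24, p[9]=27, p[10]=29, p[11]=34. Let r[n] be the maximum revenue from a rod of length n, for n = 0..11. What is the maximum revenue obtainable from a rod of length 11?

55

   n    0    1    2    3    4    5    6    7    8    9   10   11
r[n]    0    5   10   15   20   25   30   35   40   45   50   55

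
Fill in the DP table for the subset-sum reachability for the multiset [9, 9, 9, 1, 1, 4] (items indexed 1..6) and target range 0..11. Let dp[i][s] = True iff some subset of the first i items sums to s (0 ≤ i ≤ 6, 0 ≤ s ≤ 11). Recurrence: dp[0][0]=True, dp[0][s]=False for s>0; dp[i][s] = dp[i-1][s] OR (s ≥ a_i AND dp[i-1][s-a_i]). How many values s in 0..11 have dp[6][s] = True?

9

i\s   0   1   2   3   4   5   6   7   8   9  10  11
  0   T   F   F   F   F   F   F   F   F   F   F   F
  1   T   F   F   F   F   F   F   F   F   T   F   F
  2   T   F   F   F   F   F   F   F   F   T   F   F
  3   T   F   F   F   F   F   F   F   F   T   F   F
  4   T   T   F   F   F   F   F   F   F   T   T   F
  5   T   T   T   F   F   F   F   F   F   T   T   T
  6   T   T   T   F   T   T   T   F   F   T   T   T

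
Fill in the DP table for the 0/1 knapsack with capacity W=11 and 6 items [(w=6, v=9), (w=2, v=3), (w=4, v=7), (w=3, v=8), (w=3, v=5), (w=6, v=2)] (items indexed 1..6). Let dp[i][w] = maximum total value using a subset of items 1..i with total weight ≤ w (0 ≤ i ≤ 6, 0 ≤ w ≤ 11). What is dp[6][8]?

i\w   0   1   2   3   4   5   6   7   8   9  10  11
  0   0   0   0   0   0   0   0   0   0   0   0   0
  1   0   0   0   0   0   0   9   9   9   9   9   9
  2   0   0   3   3   3   3   9   9  12  12  12  12
  3   0   0   3   3   7   7  10  10  12  12  16  16
  4   0   0   3   8   8  11  11  15  15  18  18  20
  5   0   0   3   8   8  11  13  15  16  18  20  20
  6   0   0   3   8   8  11  13  15  16  18  20  20

16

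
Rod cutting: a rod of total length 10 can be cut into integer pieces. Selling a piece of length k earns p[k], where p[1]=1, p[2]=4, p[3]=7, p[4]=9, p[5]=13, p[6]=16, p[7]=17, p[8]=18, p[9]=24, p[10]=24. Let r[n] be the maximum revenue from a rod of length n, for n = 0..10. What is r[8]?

   n    0    1    2    3    4    5    6    7    8    9   10
r[n]    0    1    4    7    9   13   16   17   20   24   26

20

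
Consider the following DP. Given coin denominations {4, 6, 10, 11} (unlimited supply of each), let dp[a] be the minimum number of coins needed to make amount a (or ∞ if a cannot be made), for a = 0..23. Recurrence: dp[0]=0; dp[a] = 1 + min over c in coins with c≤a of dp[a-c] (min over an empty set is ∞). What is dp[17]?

2

 a  0  1  2  3  4  5  6  7  8  9 10 11 12 13 14 15 16 17 18 19 20 21 22 23
dp  0  -  -  -  1  -  1  -  2  -  1  1  2  -  2  2  2  2  3  3  2  2  2  3
(- denotes ∞ / unreachable)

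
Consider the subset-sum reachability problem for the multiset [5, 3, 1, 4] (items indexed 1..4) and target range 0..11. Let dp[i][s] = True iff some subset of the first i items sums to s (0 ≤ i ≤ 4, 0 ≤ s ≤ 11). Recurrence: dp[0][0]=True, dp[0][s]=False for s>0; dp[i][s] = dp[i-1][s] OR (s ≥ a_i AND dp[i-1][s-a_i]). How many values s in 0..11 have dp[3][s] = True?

i\s   0   1   2   3   4   5   6   7   8   9  10  11
  0   T   F   F   F   F   F   F   F   F   F   F   F
  1   T   F   F   F   F   T   F   F   F   F   F   F
  2   T   F   F   T   F   T   F   F   T   F   F   F
  3   T   T   F   T   T   T   T   F   T   T   F   F
  4   T   T   F   T   T   T   T   T   T   T   T   F

8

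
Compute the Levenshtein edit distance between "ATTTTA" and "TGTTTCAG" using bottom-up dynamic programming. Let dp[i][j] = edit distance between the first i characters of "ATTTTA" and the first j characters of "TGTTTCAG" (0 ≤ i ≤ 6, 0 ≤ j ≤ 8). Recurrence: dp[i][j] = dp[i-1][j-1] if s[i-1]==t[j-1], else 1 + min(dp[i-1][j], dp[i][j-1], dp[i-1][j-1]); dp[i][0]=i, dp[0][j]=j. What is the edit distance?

   ''  T  G  T  T  T  C  A  G
''  0  1  2  3  4  5  6  7  8
 A  1  1  2  3  4  5  6  6  7
 T  2  1  2  2  3  4  5  6  7
 T  3  2  2  2  2  3  4  5  6
 T  4  3  3  2  2  2  3  4  5
 T  5  4  4  3  2  2  3  4  5
 A  6  5  5  4  3  3  3  3  4

4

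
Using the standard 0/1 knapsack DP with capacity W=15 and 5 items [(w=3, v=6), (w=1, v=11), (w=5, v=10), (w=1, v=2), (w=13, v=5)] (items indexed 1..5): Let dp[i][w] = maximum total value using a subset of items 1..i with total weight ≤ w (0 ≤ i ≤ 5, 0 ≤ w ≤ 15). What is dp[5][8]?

23

i\w   0   1   2   3   4   5   6   7   8   9  10  11  12  13  14  15
  0   0   0   0   0   0   0   0   0   0   0   0   0   0   0   0   0
  1   0   0   0   6   6   6   6   6   6   6   6   6   6   6   6   6
  2   0  11  11  11  17  17  17  17  17  17  17  17  17  17  17  17
  3   0  11  11  11  17  17  21  21  21  27  27  27  27  27  27  27
  4   0  11  13  13  17  19  21  23  23  27  29  29  29  29  29  29
  5   0  11  13  13  17  19  21  23  23  27  29  29  29  29  29  29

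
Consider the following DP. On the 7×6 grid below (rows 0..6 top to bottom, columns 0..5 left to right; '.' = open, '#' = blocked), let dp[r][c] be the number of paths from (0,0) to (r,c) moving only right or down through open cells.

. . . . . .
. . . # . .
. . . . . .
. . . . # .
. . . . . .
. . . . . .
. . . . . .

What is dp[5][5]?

123

r\c   0   1   2   3   4   5
  0   1   1   1   1   1   1
  1   1   2   3   0   1   2
  2   1   3   6   6   7   9
  3   1   4  10  16   0   9
  4   1   5  15  31  31  40
  5   1   6  21  52  83 123
  6   1   7  28  80 163 286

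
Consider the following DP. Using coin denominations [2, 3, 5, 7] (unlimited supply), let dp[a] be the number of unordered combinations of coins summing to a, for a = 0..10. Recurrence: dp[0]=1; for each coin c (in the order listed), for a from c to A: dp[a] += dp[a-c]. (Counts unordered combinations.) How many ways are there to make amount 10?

5

after  coin     0     1     2     3     4     5     6     7     8     9    10
          2     1     0     1     0     1     0     1     0     1     0     1
          3     1     0     1     1     1     1     2     1     2     2     2
          5     1     0     1     1     1     2     2     2     3     3     4
          7     1     0     1     1     1     2     2     3     3     4     5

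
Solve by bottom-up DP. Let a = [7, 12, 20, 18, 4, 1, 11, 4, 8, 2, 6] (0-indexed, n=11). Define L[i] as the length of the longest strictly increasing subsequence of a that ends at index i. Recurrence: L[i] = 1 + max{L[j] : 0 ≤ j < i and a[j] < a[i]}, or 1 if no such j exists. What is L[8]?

   i    0    1    2    3    4    5    6    7    8    9   10
a[i]    7   12   20   18    4    1   11    4    8    2    6
L[i]    1    2    3    3    1    1    2    2    3    2    3

3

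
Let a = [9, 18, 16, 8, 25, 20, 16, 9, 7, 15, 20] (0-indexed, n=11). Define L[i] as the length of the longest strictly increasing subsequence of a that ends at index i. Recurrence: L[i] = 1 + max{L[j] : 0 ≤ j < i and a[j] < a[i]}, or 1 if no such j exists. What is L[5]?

3

   i    0    1    2    3    4    5    6    7    8    9   10
a[i]    9   18   16    8   25   20   16    9    7   15   20
L[i]    1    2    2    1    3    3    2    2    1    3    4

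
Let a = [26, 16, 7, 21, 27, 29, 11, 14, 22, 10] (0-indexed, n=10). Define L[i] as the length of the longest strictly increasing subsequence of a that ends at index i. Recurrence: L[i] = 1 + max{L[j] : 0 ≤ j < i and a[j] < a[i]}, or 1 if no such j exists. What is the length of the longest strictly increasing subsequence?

   i    0    1    2    3    4    5    6    7    8    9
a[i]   26   16    7   21   27   29   11   14   22   10
L[i]    1    1    1    2    3    4    2    3    4    2

4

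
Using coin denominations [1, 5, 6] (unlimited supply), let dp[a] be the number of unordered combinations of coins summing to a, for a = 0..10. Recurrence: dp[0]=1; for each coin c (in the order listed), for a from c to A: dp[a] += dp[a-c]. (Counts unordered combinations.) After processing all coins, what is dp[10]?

4

after  coin     0     1     2     3     4     5     6     7     8     9    10
          1     1     1     1     1     1     1     1     1     1     1     1
          5     1     1     1     1     1     2     2     2     2     2     3
          6     1     1     1     1     1     2     3     3     3     3     4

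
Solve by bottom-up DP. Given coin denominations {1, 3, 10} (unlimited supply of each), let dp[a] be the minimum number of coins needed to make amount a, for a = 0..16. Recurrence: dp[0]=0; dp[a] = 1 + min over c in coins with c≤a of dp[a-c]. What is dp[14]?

 a  0  1  2  3  4  5  6  7  8  9 10 11 12 13 14 15 16
dp  0  1  2  1  2  3  2  3  4  3  1  2  3  2  3  4  3

3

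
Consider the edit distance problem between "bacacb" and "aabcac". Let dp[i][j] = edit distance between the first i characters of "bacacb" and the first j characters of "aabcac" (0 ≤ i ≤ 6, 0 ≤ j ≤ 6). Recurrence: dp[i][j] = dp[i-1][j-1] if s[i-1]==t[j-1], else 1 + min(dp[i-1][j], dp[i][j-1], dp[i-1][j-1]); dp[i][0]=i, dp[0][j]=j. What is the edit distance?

3

   ''  a  a  b  c  a  c
''  0  1  2  3  4  5  6
 b  1  1  2  2  3  4  5
 a  2  1  1  2  3  3  4
 c  3  2  2  2  2  3  3
 a  4  3  2  3  3  2  3
 c  5  4  3  3  3  3  2
 b  6  5  4  3  4  4  3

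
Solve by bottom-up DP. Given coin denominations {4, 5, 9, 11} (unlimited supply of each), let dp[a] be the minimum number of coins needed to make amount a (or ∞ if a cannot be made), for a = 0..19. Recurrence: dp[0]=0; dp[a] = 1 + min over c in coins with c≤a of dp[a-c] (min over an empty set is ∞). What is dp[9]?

 a  0  1  2  3  4  5  6  7  8  9 10 11 12 13 14 15 16 17 18 19
dp  0  -  -  -  1  1  -  -  2  1  2  1  3  2  2  2  2  3  2  3
(- denotes ∞ / unreachable)

1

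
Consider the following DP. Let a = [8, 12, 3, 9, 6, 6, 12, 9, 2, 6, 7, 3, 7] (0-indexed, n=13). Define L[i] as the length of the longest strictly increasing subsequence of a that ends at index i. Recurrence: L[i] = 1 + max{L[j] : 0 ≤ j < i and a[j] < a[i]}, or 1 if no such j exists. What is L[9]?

   i    0    1    2    3    4    5    6    7    8    9   10   11   12
a[i]    8   12    3    9    6    6   12    9    2    6    7    3    7
L[i]    1    2    1    2    2    2    3    3    1    2    3    2    3

2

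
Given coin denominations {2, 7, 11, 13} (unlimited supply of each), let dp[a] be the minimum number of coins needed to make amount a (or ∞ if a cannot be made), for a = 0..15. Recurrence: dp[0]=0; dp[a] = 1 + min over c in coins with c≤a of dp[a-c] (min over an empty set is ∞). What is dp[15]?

 a  0  1  2  3  4  5  6  7  8  9 10 11 12 13 14 15
dp  0  -  1  -  2  -  3  1  4  2  5  1  6  1  2  2
(- denotes ∞ / unreachable)

2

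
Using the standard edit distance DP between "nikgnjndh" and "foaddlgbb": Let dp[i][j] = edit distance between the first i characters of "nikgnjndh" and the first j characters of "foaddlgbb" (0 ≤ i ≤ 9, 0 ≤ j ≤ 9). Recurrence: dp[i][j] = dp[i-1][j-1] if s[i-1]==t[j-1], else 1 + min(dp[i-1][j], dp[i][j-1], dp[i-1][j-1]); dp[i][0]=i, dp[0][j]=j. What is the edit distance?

9

   ''  f  o  a  d  d  l  g  b  b
''  0  1  2  3  4  5  6  7  8  9
 n  1  1  2  3  4  5  6  7  8  9
 i  2  2  2  3  4  5  6  7  8  9
 k  3  3  3  3  4  5  6  7  8  9
 g  4  4  4  4  4  5  6  6  7  8
 n  5  5  5  5  5  5  6  7  7  8
 j  6  6  6  6  6  6  6  7  8  8
 n  7  7  7  7  7  7  7  7  8  9
 d  8  8  8  8  7  7  8  8  8  9
 h  9  9  9  9  8  8  8  9  9  9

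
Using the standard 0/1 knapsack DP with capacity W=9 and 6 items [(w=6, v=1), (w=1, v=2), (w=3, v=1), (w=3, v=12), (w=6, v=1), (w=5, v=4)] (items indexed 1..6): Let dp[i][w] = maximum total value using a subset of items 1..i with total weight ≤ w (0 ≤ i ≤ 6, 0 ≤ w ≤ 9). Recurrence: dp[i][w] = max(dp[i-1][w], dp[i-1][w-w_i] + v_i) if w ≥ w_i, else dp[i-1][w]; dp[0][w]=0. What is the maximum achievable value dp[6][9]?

i\w   0   1   2   3   4   5   6   7   8   9
  0   0   0   0   0   0   0   0   0   0   0
  1   0   0   0   0   0   0   1   1   1   1
  2   0   2   2   2   2   2   2   3   3   3
  3   0   2   2   2   3   3   3   3   3   3
  4   0   2   2  12  14  14  14  15  15  15
  5   0   2   2  12  14  14  14  15  15  15
  6   0   2   2  12  14  14  14  15  16  18

18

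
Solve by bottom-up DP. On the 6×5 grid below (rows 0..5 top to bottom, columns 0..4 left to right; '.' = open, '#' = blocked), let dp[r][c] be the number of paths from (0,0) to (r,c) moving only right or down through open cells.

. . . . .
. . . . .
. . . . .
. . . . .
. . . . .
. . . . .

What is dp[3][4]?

35

r\c   0   1   2   3   4
  0   1   1   1   1   1
  1   1   2   3   4   5
  2   1   3   6  10  15
  3   1   4  10  20  35
  4   1   5  15  35  70
  5   1   6  21  56 126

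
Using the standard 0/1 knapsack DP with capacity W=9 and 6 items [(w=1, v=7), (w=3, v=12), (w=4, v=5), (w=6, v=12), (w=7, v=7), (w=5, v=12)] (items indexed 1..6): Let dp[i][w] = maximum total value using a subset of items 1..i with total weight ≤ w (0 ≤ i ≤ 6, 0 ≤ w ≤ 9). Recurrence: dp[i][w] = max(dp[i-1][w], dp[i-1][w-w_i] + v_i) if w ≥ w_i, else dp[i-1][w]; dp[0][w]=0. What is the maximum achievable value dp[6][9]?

31

i\w   0   1   2   3   4   5   6   7   8   9
  0   0   0   0   0   0   0   0   0   0   0
  1   0   7   7   7   7   7   7   7   7   7
  2   0   7   7  12  19  19  19  19  19  19
  3   0   7   7  12  19  19  19  19  24  24
  4   0   7   7  12  19  19  19  19  24  24
  5   0   7   7  12  19  19  19  19  24  24
  6   0   7   7  12  19  19  19  19  24  31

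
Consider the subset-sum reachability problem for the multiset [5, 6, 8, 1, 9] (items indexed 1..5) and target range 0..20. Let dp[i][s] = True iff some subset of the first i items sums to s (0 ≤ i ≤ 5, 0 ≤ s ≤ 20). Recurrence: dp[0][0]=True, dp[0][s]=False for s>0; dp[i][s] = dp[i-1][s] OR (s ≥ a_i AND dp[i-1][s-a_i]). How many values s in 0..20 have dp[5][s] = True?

i\s   0   1   2   3   4   5   6   7   8   9  10  11  12  13  14  15  16  17  18  19  20
  0   T   F   F   F   F   F   F   F   F   F   F   F   F   F   F   F   F   F   F   F   F
  1   T   F   F   F   F   T   F   F   F   F   F   F   F   F   F   F   F   F   F   F   F
  2   T   F   F   F   F   T   T   F   F   F   F   T   F   F   F   F   F   F   F   F   F
  3   T   F   F   F   F   T   T   F   T   F   F   T   F   T   T   F   F   F   F   T   F
  4   T   T   F   F   F   T   T   T   T   T   F   T   T   T   T   T   F   F   F   T   T
  5   T   T   F   F   F   T   T   T   T   T   T   T   T   T   T   T   T   T   T   T   T

18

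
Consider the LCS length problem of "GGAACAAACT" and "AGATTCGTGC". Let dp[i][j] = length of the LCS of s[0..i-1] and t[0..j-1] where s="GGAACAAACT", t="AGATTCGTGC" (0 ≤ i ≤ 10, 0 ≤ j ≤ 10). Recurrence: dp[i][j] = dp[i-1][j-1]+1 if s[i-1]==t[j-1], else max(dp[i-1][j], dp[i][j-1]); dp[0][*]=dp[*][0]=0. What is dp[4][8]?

2

   ''  A  G  A  T  T  C  G  T  G  C
''  0  0  0  0  0  0  0  0  0  0  0
 G  0  0  1  1  1  1  1  1  1  1  1
 G  0  0  1  1  1  1  1  2  2  2  2
 A  0  1  1  2  2  2  2  2  2  2  2
 A  0  1  1  2  2  2  2  2  2  2  2
 C  0  1  1  2  2  2  3  3  3  3  3
 A  0  1  1  2  2  2  3  3  3  3  3
 A  0  1  1  2  2  2  3  3  3  3  3
 A  0  1  1  2  2  2  3  3  3  3  3
 C  0  1  1  2  2  2  3  3  3  3  4
 T  0  1  1  2  3  3  3  3  4  4  4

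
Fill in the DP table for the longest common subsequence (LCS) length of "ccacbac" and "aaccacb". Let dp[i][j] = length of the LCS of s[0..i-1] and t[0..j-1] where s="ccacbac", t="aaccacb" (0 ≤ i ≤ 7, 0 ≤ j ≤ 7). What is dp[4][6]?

4

   ''  a  a  c  c  a  c  b
''  0  0  0  0  0  0  0  0
 c  0  0  0  1  1  1  1  1
 c  0  0  0  1  2  2  2  2
 a  0  1  1  1  2  3  3  3
 c  0  1  1  2  2  3  4  4
 b  0  1  1  2  2  3  4  5
 a  0  1  2  2  2  3  4  5
 c  0  1  2  3  3  3  4  5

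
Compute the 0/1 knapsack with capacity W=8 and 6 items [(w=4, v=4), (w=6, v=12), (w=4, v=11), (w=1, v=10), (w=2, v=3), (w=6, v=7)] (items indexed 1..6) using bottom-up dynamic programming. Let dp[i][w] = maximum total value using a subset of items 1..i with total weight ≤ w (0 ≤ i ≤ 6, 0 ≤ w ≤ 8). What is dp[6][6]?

21

i\w   0   1   2   3   4   5   6   7   8
  0   0   0   0   0   0   0   0   0   0
  1   0   0   0   0   4   4   4   4   4
  2   0   0   0   0   4   4  12  12  12
  3   0   0   0   0  11  11  12  12  15
  4   0  10  10  10  11  21  21  22  22
  5   0  10  10  13  13  21  21  24  24
  6   0  10  10  13  13  21  21  24  24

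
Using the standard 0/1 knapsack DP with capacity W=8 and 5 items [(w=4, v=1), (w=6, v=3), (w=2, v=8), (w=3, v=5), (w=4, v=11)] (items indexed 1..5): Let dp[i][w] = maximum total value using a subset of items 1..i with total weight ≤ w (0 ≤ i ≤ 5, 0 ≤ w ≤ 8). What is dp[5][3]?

8

i\w   0   1   2   3   4   5   6   7   8
  0   0   0   0   0   0   0   0   0   0
  1   0   0   0   0   1   1   1   1   1
  2   0   0   0   0   1   1   3   3   3
  3   0   0   8   8   8   8   9   9  11
  4   0   0   8   8   8  13  13  13  13
  5   0   0   8   8  11  13  19  19  19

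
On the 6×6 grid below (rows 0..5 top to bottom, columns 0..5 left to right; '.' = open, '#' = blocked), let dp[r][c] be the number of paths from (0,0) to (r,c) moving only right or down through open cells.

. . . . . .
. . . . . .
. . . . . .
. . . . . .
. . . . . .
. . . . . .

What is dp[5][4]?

126

r\c   0   1   2   3   4   5
  0   1   1   1   1   1   1
  1   1   2   3   4   5   6
  2   1   3   6  10  15  21
  3   1   4  10  20  35  56
  4   1   5  15  35  70 126
  5   1   6  21  56 126 252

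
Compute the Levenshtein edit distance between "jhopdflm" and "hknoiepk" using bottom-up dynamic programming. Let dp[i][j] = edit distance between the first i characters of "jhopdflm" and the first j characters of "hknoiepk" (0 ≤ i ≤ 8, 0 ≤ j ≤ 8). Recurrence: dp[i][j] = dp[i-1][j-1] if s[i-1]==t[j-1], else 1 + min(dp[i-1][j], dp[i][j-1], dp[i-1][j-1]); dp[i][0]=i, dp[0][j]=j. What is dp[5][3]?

4

   ''  h  k  n  o  i  e  p  k
''  0  1  2  3  4  5  6  7  8
 j  1  1  2  3  4  5  6  7  8
 h  2  1  2  3  4  5  6  7  8
 o  3  2  2  3  3  4  5  6  7
 p  4  3  3  3  4  4  5  5  6
 d  5  4  4  4  4  5  5  6  6
 f  6  5  5  5  5  5  6  6  7
 l  7  6  6  6  6  6  6  7  7
 m  8  7  7  7  7  7  7  7  8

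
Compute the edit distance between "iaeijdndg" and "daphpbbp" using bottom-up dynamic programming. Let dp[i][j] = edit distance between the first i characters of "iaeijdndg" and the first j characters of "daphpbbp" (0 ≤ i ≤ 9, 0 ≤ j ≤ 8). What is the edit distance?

   ''  d  a  p  h  p  b  b  p
''  0  1  2  3  4  5  6  7  8
 i  1  1  2  3  4  5  6  7  8
 a  2  2  1  2  3  4  5  6  7
 e  3  3  2  2  3  4  5  6  7
 i  4  4  3  3  3  4  5  6  7
 j  5  5  4  4  4  4  5  6  7
 d  6  5  5  5  5  5  5  6  7
 n  7  6  6  6  6  6  6  6  7
 d  8  7  7  7  7  7  7  7  7
 g  9  8  8  8  8  8  8  8  8

8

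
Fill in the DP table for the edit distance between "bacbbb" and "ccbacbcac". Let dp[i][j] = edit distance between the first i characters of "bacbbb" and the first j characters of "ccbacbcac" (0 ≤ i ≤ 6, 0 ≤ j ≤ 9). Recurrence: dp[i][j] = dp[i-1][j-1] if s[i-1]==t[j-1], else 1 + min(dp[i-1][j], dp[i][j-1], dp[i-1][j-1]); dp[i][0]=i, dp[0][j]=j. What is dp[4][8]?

   ''  c  c  b  a  c  b  c  a  c
''  0  1  2  3  4  5  6  7  8  9
 b  1  1  2  2  3  4  5  6  7  8
 a  2  2  2  3  2  3  4  5  6  7
 c  3  2  2  3  3  2  3  4  5  6
 b  4  3  3  2  3  3  2  3  4  5
 b  5  4  4  3  3  4  3  3  4  5
 b  6  5  5  4  4  4  4  4  4  5

4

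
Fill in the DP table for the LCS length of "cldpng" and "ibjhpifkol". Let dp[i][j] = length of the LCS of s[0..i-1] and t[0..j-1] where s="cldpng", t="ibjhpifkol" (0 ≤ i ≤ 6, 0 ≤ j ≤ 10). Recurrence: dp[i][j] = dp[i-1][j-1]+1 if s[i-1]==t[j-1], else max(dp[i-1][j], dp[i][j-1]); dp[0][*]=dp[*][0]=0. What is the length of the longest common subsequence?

   ''  i  b  j  h  p  i  f  k  o  l
''  0  0  0  0  0  0  0  0  0  0  0
 c  0  0  0  0  0  0  0  0  0  0  0
 l  0  0  0  0  0  0  0  0  0  0  1
 d  0  0  0  0  0  0  0  0  0  0  1
 p  0  0  0  0  0  1  1  1  1  1  1
 n  0  0  0  0  0  1  1  1  1  1  1
 g  0  0  0  0  0  1  1  1  1  1  1

1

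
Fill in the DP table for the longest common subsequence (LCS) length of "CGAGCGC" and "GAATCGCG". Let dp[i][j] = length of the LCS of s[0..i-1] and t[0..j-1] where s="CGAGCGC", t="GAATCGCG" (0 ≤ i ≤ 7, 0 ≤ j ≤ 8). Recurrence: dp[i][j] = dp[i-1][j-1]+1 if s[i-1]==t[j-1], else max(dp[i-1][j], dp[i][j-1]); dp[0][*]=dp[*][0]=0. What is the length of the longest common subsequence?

5

   ''  G  A  A  T  C  G  C  G
''  0  0  0  0  0  0  0  0  0
 C  0  0  0  0  0  1  1  1  1
 G  0  1  1  1  1  1  2  2  2
 A  0  1  2  2  2  2  2  2  2
 G  0  1  2  2  2  2  3  3  3
 C  0  1  2  2  2  3  3  4  4
 G  0  1  2  2  2  3  4  4  5
 C  0  1  2  2  2  3  4  5  5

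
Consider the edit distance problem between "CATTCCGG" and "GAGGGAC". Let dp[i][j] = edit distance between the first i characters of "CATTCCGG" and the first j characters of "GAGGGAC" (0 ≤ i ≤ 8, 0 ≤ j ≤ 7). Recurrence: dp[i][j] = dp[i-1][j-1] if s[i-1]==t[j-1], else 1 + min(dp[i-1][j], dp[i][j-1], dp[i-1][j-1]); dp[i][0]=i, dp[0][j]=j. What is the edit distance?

7

   ''  G  A  G  G  G  A  C
''  0  1  2  3  4  5  6  7
 C  1  1  2  3  4  5  6  6
 A  2  2  1  2  3  4  5  6
 T  3  3  2  2  3  4  5  6
 T  4  4  3  3  3  4  5  6
 C  5  5  4  4  4  4  5  5
 C  6  6  5  5  5  5  5  5
 G  7  6  6  5  5  5  6  6
 G  8  7  7  6  5  5  6  7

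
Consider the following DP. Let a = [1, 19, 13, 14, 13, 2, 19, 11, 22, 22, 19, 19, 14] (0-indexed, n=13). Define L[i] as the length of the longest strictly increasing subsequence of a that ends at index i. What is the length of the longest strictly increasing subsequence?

5

   i    0    1    2    3    4    5    6    7    8    9   10   11   12
a[i]    1   19   13   14   13    2   19   11   22   22   19   19   14
L[i]    1    2    2    3    2    2    4    3    5    5    4    4    4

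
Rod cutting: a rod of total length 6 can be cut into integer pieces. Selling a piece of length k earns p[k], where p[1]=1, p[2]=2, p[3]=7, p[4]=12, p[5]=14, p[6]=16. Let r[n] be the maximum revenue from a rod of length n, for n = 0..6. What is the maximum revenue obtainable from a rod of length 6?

   n    0    1    2    3    4    5    6
r[n]    0    1    2    7   12   14   16

16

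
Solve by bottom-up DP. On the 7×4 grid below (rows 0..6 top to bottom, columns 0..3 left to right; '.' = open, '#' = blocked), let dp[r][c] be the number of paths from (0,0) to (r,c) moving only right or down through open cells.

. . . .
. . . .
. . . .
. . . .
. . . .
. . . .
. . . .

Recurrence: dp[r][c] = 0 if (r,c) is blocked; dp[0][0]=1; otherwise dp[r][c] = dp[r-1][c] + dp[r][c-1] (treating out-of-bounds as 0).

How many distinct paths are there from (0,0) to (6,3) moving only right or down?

84

r\c   0   1   2   3
  0   1   1   1   1
  1   1   2   3   4
  2   1   3   6  10
  3   1   4  10  20
  4   1   5  15  35
  5   1   6  21  56
  6   1   7  28  84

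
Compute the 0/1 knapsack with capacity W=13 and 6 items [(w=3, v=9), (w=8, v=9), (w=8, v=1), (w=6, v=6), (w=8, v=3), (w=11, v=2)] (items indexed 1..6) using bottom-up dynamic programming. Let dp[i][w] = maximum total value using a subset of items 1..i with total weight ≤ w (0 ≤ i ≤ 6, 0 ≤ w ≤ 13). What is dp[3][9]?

i\w   0   1   2   3   4   5   6   7   8   9  10  11  12  13
  0   0   0   0   0   0   0   0   0   0   0   0   0   0   0
  1   0   0   0   9   9   9   9   9   9   9   9   9   9   9
  2   0   0   0   9   9   9   9   9   9   9   9  18  18  18
  3   0   0   0   9   9   9   9   9   9   9   9  18  18  18
  4   0   0   0   9   9   9   9   9   9  15  15  18  18  18
  5   0   0   0   9   9   9   9   9   9  15  15  18  18  18
  6   0   0   0   9   9   9   9   9   9  15  15  18  18  18

9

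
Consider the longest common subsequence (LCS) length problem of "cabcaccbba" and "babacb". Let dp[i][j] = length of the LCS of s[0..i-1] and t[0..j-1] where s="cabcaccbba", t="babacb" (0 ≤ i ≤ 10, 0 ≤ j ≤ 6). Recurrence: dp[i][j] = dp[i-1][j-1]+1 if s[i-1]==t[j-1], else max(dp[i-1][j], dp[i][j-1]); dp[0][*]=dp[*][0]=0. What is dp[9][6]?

5

   ''  b  a  b  a  c  b
''  0  0  0  0  0  0  0
 c  0  0  0  0  0  1  1
 a  0  0  1  1  1  1  1
 b  0  1  1  2  2  2  2
 c  0  1  1  2  2  3  3
 a  0  1  2  2  3  3  3
 c  0  1  2  2  3  4  4
 c  0  1  2  2  3  4  4
 b  0  1  2  3  3  4  5
 b  0  1  2  3  3  4  5
 a  0  1  2  3  4  4  5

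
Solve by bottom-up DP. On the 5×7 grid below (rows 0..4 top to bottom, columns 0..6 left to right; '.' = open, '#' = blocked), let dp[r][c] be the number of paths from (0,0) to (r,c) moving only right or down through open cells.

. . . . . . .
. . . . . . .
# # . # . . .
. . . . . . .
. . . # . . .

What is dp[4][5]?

27

r\c   0   1   2   3   4   5   6
  0   1   1   1   1   1   1   1
  1   1   2   3   4   5   6   7
  2   0   0   3   0   5  11  18
  3   0   0   3   3   8  19  37
  4   0   0   3   0   8  27  64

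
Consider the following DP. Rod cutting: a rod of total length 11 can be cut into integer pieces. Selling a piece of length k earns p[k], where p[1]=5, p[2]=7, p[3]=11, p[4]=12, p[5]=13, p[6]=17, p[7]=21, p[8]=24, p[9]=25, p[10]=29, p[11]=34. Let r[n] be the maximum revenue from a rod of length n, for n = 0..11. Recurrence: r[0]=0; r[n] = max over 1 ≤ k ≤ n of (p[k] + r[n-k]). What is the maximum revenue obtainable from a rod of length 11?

55

   n    0    1    2    3    4    5    6    7    8    9   10   11
r[n]    0    5   10   15   20   25   30   35   40   45   50   55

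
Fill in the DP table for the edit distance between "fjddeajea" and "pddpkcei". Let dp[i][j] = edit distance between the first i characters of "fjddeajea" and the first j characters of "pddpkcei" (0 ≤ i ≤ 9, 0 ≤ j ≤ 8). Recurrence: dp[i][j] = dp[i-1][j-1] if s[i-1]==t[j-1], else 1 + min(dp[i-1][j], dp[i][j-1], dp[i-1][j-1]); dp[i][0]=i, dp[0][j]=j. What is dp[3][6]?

5

   ''  p  d  d  p  k  c  e  i
''  0  1  2  3  4  5  6  7  8
 f  1  1  2  3  4  5  6  7  8
 j  2  2  2  3  4  5  6  7  8
 d  3  3  2  2  3  4  5  6  7
 d  4  4  3  2  3  4  5  6  7
 e  5  5  4  3  3  4  5  5  6
 a  6  6  5  4  4  4  5  6  6
 j  7  7  6  5  5  5  5  6  7
 e  8  8  7  6  6  6  6  5  6
 a  9  9  8  7  7  7  7  6  6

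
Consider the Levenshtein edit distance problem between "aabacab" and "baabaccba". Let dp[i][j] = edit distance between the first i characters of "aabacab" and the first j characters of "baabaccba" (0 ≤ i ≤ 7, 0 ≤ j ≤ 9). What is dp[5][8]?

3

   ''  b  a  a  b  a  c  c  b  a
''  0  1  2  3  4  5  6  7  8  9
 a  1  1  1  2  3  4  5  6  7  8
 a  2  2  1  1  2  3  4  5  6  7
 b  3  2  2  2  1  2  3  4  5  6
 a  4  3  2  2  2  1  2  3  4  5
 c  5  4  3  3  3  2  1  2  3  4
 a  6  5  4  3  4  3  2  2  3  3
 b  7  6  5  4  3  4  3  3  2  3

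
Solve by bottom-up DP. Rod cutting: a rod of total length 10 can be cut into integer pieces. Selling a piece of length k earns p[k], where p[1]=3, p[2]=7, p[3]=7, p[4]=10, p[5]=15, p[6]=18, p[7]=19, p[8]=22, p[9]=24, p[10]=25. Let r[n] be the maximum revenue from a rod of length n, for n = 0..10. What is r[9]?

   n    0    1    2    3    4    5    6    7    8    9   10
r[n]    0    3    7   10   14   17   21   24   28   31   35

31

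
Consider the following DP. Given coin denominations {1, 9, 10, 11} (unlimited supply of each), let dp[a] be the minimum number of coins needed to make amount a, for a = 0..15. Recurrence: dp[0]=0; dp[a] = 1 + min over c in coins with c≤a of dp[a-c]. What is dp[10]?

 a  0  1  2  3  4  5  6  7  8  9 10 11 12 13 14 15
dp  0  1  2  3  4  5  6  7  8  1  1  1  2  3  4  5

1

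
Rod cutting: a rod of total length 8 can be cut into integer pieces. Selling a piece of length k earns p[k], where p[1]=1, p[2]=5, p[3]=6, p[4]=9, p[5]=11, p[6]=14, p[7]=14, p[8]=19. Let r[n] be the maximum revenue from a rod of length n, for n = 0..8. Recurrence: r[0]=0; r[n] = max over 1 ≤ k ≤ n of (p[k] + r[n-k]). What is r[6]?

   n    0    1    2    3    4    5    6    7    8
r[n]    0    1    5    6   10   11   15   16   20

15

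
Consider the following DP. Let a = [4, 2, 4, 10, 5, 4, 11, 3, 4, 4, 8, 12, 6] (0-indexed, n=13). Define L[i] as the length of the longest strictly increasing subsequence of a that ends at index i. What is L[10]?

   i    0    1    2    3    4    5    6    7    8    9   10   11   12
a[i]    4    2    4   10    5    4   11    3    4    4    8   12    6
L[i]    1    1    2    3    3    2    4    2    3    3    4    5    4

4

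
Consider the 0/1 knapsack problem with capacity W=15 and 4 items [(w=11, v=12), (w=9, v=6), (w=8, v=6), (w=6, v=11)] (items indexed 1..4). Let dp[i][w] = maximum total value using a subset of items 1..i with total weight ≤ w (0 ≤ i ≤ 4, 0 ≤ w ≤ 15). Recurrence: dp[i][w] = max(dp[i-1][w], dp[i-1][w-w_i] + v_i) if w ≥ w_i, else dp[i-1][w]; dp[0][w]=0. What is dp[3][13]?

12

i\w   0   1   2   3   4   5   6   7   8   9  10  11  12  13  14  15
  0   0   0   0   0   0   0   0   0   0   0   0   0   0   0   0   0
  1   0   0   0   0   0   0   0   0   0   0   0  12  12  12  12  12
  2   0   0   0   0   0   0   0   0   0   6   6  12  12  12  12  12
  3   0   0   0   0   0   0   0   0   6   6   6  12  12  12  12  12
  4   0   0   0   0   0   0  11  11  11  11  11  12  12  12  17  17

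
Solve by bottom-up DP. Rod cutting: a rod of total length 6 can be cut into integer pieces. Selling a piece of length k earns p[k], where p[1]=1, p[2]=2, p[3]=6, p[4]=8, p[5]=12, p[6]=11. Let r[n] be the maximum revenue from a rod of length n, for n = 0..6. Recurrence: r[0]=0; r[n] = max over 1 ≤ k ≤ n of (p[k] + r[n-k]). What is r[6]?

   n    0    1    2    3    4    5    6
r[n]    0    1    2    6    8   12   13

13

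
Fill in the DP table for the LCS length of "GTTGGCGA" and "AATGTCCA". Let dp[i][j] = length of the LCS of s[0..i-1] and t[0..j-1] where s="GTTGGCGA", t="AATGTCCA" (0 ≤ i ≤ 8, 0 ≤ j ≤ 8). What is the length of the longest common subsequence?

   ''  A  A  T  G  T  C  C  A
''  0  0  0  0  0  0  0  0  0
 G  0  0  0  0  1  1  1  1  1
 T  0  0  0  1  1  2  2  2  2
 T  0  0  0  1  1  2  2  2  2
 G  0  0  0  1  2  2  2  2  2
 G  0  0  0  1  2  2  2  2  2
 C  0  0  0  1  2  2  3  3  3
 G  0  0  0  1  2  2  3  3  3
 A  0  1  1  1  2  2  3  3  4

4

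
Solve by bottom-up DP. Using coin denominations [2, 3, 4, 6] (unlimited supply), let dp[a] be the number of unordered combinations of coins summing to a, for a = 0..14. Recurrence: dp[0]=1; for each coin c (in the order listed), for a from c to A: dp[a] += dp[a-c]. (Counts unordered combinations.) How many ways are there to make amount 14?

after  coin     0     1     2     3     4     5     6     7     8     9    10    11    12    13    14
          2     1     0     1     0     1     0     1     0     1     0     1     0     1     0     1
          3     1     0     1     1     1     1     2     1     2     2     2     2     3     2     3
          4     1     0     1     1     2     1     3     2     4     3     5     4     7     5     8
          6     1     0     1     1     2     1     4     2     5     4     7     5    11     7    13

13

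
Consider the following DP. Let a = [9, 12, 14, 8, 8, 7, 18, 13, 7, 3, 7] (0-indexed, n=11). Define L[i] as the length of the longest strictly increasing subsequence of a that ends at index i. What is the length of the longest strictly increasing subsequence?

   i    0    1    2    3    4    5    6    7    8    9   10
a[i]    9   12   14    8    8    7   18   13    7    3    7
L[i]    1    2    3    1    1    1    4    3    1    1    2

4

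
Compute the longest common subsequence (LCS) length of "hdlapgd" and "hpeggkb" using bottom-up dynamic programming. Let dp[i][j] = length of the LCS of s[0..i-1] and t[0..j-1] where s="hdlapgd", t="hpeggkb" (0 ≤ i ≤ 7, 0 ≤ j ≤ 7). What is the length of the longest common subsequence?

3

   ''  h  p  e  g  g  k  b
''  0  0  0  0  0  0  0  0
 h  0  1  1  1  1  1  1  1
 d  0  1  1  1  1  1  1  1
 l  0  1  1  1  1  1  1  1
 a  0  1  1  1  1  1  1  1
 p  0  1  2  2  2  2  2  2
 g  0  1  2  2  3  3  3  3
 d  0  1  2  2  3  3  3  3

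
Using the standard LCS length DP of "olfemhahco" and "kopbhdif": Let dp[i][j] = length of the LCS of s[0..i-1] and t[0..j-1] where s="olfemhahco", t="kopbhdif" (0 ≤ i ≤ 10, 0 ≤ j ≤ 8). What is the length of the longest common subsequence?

2

   ''  k  o  p  b  h  d  i  f
''  0  0  0  0  0  0  0  0  0
 o  0  0  1  1  1  1  1  1  1
 l  0  0  1  1  1  1  1  1  1
 f  0  0  1  1  1  1  1  1  2
 e  0  0  1  1  1  1  1  1  2
 m  0  0  1  1  1  1  1  1  2
 h  0  0  1  1  1  2  2  2  2
 a  0  0  1  1  1  2  2  2  2
 h  0  0  1  1  1  2  2  2  2
 c  0  0  1  1  1  2  2  2  2
 o  0  0  1  1  1  2  2  2  2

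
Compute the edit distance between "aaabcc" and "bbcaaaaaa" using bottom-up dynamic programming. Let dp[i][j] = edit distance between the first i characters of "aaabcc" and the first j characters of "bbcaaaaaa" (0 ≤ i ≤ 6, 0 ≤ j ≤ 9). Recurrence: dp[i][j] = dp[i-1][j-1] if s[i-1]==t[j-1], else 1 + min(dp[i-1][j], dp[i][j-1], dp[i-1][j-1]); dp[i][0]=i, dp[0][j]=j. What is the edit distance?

6

   ''  b  b  c  a  a  a  a  a  a
''  0  1  2  3  4  5  6  7  8  9
 a  1  1  2  3  3  4  5  6  7  8
 a  2  2  2  3  3  3  4  5  6  7
 a  3  3  3  3  3  3  3  4  5  6
 b  4  3  3  4  4  4  4  4  5  6
 c  5  4  4  3  4  5  5  5  5  6
 c  6  5  5  4  4  5  6  6  6  6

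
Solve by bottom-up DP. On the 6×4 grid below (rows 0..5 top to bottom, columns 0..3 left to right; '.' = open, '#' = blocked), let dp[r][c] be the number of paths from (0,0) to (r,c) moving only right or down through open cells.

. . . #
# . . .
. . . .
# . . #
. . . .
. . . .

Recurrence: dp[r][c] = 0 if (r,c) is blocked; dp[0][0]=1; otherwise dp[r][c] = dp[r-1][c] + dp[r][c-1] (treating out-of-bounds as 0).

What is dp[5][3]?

r\c   0   1   2   3
  0   1   1   1   0
  1   0   1   2   2
  2   0   1   3   5
  3   0   1   4   0
  4   0   1   5   5
  5   0   1   6  11

11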